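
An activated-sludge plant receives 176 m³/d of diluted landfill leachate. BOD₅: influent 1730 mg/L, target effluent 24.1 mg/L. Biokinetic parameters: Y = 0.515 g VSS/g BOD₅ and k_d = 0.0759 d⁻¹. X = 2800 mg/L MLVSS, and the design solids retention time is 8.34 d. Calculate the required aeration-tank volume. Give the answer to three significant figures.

V ≈ 282 m³

Steady-state biomass mass balance: V·X·(1 + k_d·θ_c) = Y·Q·(S₀ − S)·θ_c, so V = 0.515 × 176 × (1730 − 24.1) × 8.34 / [2800 × (1 + 0.0759 × 8.34)] = 1.29×10^6 / 4572 = 282.0 m³.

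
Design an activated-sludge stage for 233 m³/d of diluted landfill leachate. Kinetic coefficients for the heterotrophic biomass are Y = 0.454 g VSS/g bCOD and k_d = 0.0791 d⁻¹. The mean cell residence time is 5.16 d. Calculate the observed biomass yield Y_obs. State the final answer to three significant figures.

Observed yield with endogenous decay: Y_obs = Y / (1 + k_d·θ_c) = 0.454 / (1 + 0.0791 × 5.16) = 0.454 / 1.408 = 0.3224 g VSS/g bCOD.

Y_obs ≈ 0.322 g VSS/g bCOD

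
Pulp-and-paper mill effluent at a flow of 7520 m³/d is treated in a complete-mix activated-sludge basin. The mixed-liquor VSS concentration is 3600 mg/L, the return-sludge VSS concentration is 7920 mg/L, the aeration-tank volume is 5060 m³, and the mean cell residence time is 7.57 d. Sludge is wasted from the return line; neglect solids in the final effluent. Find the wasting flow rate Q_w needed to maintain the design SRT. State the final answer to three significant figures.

Q_w ≈ 304 m³/d

Wasting from the return line (neglecting effluent solids): Q_w = V·X / (θ_c·X_r) = 5060 × 3600 / (7.57 × 7920) = 303.8 m³/d.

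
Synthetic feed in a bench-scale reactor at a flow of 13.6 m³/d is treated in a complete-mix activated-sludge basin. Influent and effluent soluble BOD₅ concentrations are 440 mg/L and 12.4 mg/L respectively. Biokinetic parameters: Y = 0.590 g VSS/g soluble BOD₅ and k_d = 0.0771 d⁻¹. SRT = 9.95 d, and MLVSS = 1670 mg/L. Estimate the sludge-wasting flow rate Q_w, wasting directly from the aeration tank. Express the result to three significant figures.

Rearranging the biomass balance for a CMAS with decay, V = Y·Q·ΔS·θ_c / [X·(1+k_d θ_c)] = 0.590 × 13.6 × (440 − 12.4) × 9.95 / [1670 × (1 + 0.0771 × 9.95)] = 3.41×10^4 / 2951 = 11.57 m³.
For wasting at MLVSS concentration, Q_w = V/θ_c = 11.57/9.95 = 1.163 m³/d.

Q_w ≈ 1.16 m³/d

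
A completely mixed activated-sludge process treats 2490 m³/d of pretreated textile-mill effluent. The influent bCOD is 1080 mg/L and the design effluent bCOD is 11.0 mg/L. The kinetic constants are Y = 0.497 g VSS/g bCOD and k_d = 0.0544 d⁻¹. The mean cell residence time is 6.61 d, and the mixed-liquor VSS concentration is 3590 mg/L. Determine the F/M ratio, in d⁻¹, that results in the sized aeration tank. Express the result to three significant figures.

F/M ≈ 0.418 d⁻¹

Steady-state biomass mass balance: V·X·(1 + k_d·θ_c) = Y·Q·(S₀ − S)·θ_c, so V = 0.497 × 2490 × (1080 − 11.0) × 6.61 / [3590 × (1 + 0.0544 × 6.61)] = 8.74×10^6 / 4881 = 1792 m³.
F/M = Q·S₀ / (V·X) = 2490 × 1080 / (1792 × 3590) = 0.4181 g bCOD·(g VSS·d)⁻¹.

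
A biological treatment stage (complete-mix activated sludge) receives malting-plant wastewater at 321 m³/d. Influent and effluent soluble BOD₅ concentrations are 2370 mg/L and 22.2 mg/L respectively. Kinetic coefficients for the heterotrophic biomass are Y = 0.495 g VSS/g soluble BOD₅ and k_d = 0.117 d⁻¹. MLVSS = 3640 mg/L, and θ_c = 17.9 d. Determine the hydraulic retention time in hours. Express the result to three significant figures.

Rearranging the biomass balance for a CMAS with decay, V = Y·Q·ΔS·θ_c / [X·(1+k_d θ_c)] = 0.495 × 321 × (2370 − 22.2) × 17.9 / [3640 × (1 + 0.117 × 17.9)] = 6.68×10^6 / 11263 = 592.9 m³.
τ = V/Q = 592.9/321 = 1.847 d, or 44.33 h.

τ ≈ 44.3 h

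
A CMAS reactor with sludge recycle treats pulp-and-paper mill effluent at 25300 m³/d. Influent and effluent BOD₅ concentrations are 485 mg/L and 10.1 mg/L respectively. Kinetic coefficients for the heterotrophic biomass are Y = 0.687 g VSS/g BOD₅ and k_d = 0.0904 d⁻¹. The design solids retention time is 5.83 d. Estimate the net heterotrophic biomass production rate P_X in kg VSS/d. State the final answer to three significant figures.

Observed yield with endogenous decay: Y_obs = Y / (1 + k_d·θ_c) = 0.687 / (1 + 0.0904 × 5.83) = 0.687 / 1.527 = 0.4499 g VSS/g BOD₅.
Substrate removed = Q·(S₀ − S) = 25300 m³/d × (485 − 10.1) g/m³ = 1.2×10^7 g/d = 12015 kg/d.
Biomass produced: P_X = Y_obs·Q·ΔS = 0.4499 × 12015 ≈ 5405 kg VSS/d.

P_X ≈ 5410 kg VSS/d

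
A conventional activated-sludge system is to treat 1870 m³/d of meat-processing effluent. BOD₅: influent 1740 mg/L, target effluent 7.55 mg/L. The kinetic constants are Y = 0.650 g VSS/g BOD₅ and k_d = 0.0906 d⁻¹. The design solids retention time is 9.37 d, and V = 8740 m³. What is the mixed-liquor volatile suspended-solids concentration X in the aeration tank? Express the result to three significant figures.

X ≈ 1220 mg/L

Solving the biomass balance for X: X = Y Q (S₀−S) θ_c / [V (1+k_d θ_c)] = 0.650 × 1870 × (1740 − 7.55) × 9.37 / [8740 × (1 + 0.0906 × 9.37)] = 1221 mg/L.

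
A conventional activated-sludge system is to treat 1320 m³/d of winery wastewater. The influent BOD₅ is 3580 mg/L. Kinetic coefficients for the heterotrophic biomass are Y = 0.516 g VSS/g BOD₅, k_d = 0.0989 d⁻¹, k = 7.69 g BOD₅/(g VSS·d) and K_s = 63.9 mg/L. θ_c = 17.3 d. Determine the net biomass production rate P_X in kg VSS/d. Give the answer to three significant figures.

P_X ≈ 899 kg VSS/d

For a completely mixed reactor with recycle the Lawrence–McCarty relation gives S = K_s·(1 + k_d·θ_c) / [θ_c·(Y·k − k_d) − 1] = 63.9 × (1 + 0.0989 × 17.3) / [17.3 × (0.516 × 7.69 − 0.0989) − 1] = 173.2 / 65.94 = 2.627 mg/L.
Observed yield with endogenous decay: Y_obs = Y / (1 + k_d·θ_c) = 0.516 / (1 + 0.0989 × 17.3) = 0.516 / 2.711 = 0.1903 g VSS/g BOD₅.
ΔS = 3580 − 2.63 = 3577 mg/L, so the substrate removal rate is 1320 × 3577/1000 = 4722 kg BOD₅/d.
Biomass produced: P_X = Y_obs·Q·ΔS = 0.1903 × 4722 ≈ 898.8 kg VSS/d.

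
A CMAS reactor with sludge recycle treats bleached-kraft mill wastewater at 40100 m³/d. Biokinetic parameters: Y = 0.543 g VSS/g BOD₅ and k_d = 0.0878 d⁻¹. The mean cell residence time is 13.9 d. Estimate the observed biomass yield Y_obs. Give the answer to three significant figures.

Y_obs ≈ 0.245 g VSS/g BOD₅

Correct the yield for decay: Y_obs = Y/(1 + k_d θ_c) = 0.543 / (1 + 0.0878 × 13.9) = 0.543 / 2.220 = 0.2445.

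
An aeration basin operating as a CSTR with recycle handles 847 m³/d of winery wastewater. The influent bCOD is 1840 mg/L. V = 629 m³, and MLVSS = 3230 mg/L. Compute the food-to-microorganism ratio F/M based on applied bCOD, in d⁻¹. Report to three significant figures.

F/M = Q·S₀ / (V·X) = 847 × 1840 / (629.0 × 3230) = 0.7671 g bCOD·(g VSS·d)⁻¹.

F/M ≈ 0.767 d⁻¹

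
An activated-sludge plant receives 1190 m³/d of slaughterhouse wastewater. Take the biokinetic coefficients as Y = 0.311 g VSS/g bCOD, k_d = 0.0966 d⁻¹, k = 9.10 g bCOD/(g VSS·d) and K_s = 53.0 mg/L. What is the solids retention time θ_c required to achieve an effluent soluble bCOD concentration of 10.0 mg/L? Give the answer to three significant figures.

At the target effluent, Y k S/(K_s+S) = 0.311×9.10×10.0/63.00 = 0.4492 d⁻¹.
Then 1/θ_c = μ − k_d = 0.4492 − 0.0966 = 0.3526 d⁻¹, giving θ_c = 2.836 d.

θ_c ≈ 2.84 d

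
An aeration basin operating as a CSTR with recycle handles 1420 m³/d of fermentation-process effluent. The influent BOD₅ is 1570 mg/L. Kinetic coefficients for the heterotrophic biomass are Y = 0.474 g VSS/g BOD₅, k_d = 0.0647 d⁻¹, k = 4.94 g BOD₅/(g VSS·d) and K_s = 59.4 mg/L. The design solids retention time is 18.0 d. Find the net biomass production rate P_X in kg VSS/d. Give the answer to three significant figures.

For a completely mixed reactor with recycle the Lawrence–McCarty relation gives S = K_s·(1 + k_d·θ_c) / [θ_c·(Y·k − k_d) − 1] = 59.4 × (1 + 0.0647 × 18.0) / [18.0 × (0.474 × 4.94 − 0.0647) − 1] = 128.6 / 39.98 = 3.216 mg/L.
Observed yield with endogenous decay: Y_obs = Y / (1 + k_d·θ_c) = 0.474 / (1 + 0.0647 × 18.0) = 0.474 / 2.165 = 0.2190 g VSS/g BOD₅.
ΔS = 1570 − 3.22 = 1567 mg/L, so the substrate removal rate is 1420 × 1567/1000 = 2225 kg BOD₅/d.
So the net sludge growth is P_X = 0.2190 × 2225 = 487.2 kg VSS/d.

P_X ≈ 487 kg VSS/d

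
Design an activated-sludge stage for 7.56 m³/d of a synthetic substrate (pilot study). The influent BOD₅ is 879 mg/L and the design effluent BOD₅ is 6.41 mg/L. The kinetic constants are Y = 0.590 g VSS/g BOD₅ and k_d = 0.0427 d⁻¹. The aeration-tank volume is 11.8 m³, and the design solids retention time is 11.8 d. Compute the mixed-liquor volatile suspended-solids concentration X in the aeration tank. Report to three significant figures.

Solving the biomass balance for X: X = Y Q (S₀−S) θ_c / [V (1+k_d θ_c)] = 0.590 × 7.56 × (879 − 6.41) × 11.8 / [11.8 × (1 + 0.0427 × 11.8)] = 2588 mg/L.

X ≈ 2590 mg/L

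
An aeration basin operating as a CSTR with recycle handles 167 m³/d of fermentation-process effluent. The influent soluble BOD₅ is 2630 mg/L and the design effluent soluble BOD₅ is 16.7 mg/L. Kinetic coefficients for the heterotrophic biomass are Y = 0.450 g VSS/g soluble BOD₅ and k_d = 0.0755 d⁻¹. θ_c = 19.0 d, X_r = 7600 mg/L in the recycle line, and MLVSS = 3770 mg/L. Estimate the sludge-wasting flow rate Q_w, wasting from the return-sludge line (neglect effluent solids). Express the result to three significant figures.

Q_w ≈ 10.6 m³/d

Steady-state biomass mass balance: V·X·(1 + k_d·θ_c) = Y·Q·(S₀ − S)·θ_c, so V = 0.450 × 167 × (2630 − 16.7) × 19.0 / [3770 × (1 + 0.0755 × 19.0)] = 3.73×10^6 / 9178 = 406.6 m³.
Wasting from the return line (neglecting effluent solids): Q_w = V·X / (θ_c·X_r) = 406.6 × 3770 / (19.0 × 7600) = 10.61 m³/d.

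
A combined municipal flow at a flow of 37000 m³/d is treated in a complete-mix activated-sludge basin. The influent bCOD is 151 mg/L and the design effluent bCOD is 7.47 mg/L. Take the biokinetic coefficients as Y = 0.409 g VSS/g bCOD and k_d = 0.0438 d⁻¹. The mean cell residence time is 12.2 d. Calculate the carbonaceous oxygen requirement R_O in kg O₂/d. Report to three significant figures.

R_O ≈ 3300 kg O₂/d

Observed yield with endogenous decay: Y_obs = Y / (1 + k_d·θ_c) = 0.409 / (1 + 0.0438 × 12.2) = 0.409 / 1.534 = 0.2666 g VSS/g bCOD.
Mass of bCOD removed per day: Q(S₀ − S) = 37000 × 143.5 g/m³ = 5311 kg/d.
Biomass synthesised: P_X = Y_obs × 5311 = 1416 kg VSS/d.
R_O = Q·(S₀ − S) − 1.42·P_X = 5311 − 1.42 × 1416 = 3300 kg O₂/d.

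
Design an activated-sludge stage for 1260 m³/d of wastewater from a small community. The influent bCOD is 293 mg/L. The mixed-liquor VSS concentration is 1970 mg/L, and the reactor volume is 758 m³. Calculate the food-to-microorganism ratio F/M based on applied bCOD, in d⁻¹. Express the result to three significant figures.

F/M = Q·S₀ / (V·X) = 1260 × 293 / (758.0 × 1970) = 0.2472 g bCOD·(g VSS·d)⁻¹.

F/M ≈ 0.247 d⁻¹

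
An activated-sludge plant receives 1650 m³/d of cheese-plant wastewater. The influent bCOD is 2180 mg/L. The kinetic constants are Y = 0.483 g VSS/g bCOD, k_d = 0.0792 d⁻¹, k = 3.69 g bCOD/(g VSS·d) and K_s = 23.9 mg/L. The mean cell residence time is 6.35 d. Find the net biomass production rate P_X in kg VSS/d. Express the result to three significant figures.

For a completely mixed reactor with recycle the Lawrence–McCarty relation gives S = K_s·(1 + k_d·θ_c) / [θ_c·(Y·k − k_d) − 1] = 23.9 × (1 + 0.0792 × 6.35) / [6.35 × (0.483 × 3.69 − 0.0792) − 1] = 35.92 / 9.814 = 3.660 mg/L.
The observed yield is Y_obs = Y/(1 + k_d·θ_c) = 0.483 / (1 + 0.0792 × 6.35) = 0.483 / 1.503 = 0.3214 g VSS per g bCOD removed.
Mass of bCOD removed per day: Q(S₀ − S) = 1650 × 2176 g/m³ = 3591 kg/d.
Biomass produced: P_X = Y_obs·Q·ΔS = 0.3214 × 3591 ≈ 1154 kg VSS/d.

P_X ≈ 1150 kg VSS/d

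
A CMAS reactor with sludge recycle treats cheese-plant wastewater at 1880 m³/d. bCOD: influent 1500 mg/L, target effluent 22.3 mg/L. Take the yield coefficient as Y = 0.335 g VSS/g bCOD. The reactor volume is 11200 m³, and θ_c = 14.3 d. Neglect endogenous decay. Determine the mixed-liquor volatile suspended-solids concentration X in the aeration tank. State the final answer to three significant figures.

X = Y·Q·ΔS·θ_c / V = 0.335 × 1880 × (1500 − 22.3) × 14.3 / 11200 = 1188 mg/L.

X ≈ 1190 mg/L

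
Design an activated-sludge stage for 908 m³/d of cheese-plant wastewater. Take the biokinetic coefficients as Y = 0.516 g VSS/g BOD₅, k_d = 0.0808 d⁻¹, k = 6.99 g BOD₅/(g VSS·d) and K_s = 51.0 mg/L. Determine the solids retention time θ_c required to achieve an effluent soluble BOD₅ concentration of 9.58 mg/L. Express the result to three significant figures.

θ_c ≈ 2.04 d

From 1/θ_c = Y·k·S/(K_s + S) − k_d: Y·k·S/(K_s+S) = 0.516 × 6.99 × 9.58 / (51.0 + 9.58) = 0.5704 d⁻¹.
Then 1/θ_c = μ − k_d = 0.5704 − 0.0808 = 0.4896 d⁻¹, giving θ_c = 2.043 d.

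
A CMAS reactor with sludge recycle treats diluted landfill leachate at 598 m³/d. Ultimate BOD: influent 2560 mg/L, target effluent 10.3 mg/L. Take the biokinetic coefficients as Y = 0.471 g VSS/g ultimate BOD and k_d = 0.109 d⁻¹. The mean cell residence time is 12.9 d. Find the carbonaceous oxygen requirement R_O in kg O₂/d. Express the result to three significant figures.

Observed yield with endogenous decay: Y_obs = Y / (1 + k_d·θ_c) = 0.471 / (1 + 0.109 × 12.9) = 0.471 / 2.406 = 0.1958 g VSS/g ultimate BOD.
ΔS = 2560 − 10.3 = 2550 mg/L, so the substrate removal rate is 598 × 2550/1000 = 1525 kg ultimate BOD/d.
P_X = Y_obs·Q·(S₀ − S) = 0.1958 × 1525 = 298.5 kg VSS/d.
Carbonaceous O₂ demand = substrate oxidised − cell-mass equivalent = 1525 − 1.42 × 298.5 = 1101 kg O₂/d.

R_O ≈ 1100 kg O₂/d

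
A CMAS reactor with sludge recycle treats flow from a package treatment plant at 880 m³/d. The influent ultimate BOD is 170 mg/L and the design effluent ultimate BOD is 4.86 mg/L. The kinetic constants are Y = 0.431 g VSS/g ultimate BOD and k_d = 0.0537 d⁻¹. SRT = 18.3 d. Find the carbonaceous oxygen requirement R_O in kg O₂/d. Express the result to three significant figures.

R_O ≈ 100 kg O₂/d

Y_obs = Y / (1 + k_d θ_c) = 0.431 / (1 + 0.0537 × 18.3) = 0.431 / 1.983 = 0.2174.
ΔS = 170 − 4.86 = 165.1 mg/L, so the substrate removal rate is 880 × 165.1/1000 = 145.3 kg ultimate BOD/d.
Biomass synthesised: P_X = Y_obs × 145.3 = 31.59 kg VSS/d.
R_O = Q·(S₀ − S) − 1.42·P_X = 145.3 − 1.42 × 31.59 = 100.5 kg O₂/d.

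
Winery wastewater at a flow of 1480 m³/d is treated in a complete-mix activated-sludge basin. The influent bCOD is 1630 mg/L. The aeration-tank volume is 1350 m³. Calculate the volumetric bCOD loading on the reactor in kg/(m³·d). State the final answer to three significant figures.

Volumetric loading L_v = Q·S₀ / V = 1480 × 1630 g/m³ / 1350 m³ = 1787 g/(m³·d) = 1.787 kg bCOD/(m³·d).

L_v ≈ 1.79 kg bCOD/(m³·d)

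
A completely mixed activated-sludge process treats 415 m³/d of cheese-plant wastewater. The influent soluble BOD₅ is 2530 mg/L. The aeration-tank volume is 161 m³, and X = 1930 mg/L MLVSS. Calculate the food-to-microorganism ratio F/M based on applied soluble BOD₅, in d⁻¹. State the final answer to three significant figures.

F/M = Q·S₀ / (V·X) = 415 × 2530 / (161.0 × 1930) = 3.379 g soluble BOD₅·(g VSS·d)⁻¹.

F/M ≈ 3.38 d⁻¹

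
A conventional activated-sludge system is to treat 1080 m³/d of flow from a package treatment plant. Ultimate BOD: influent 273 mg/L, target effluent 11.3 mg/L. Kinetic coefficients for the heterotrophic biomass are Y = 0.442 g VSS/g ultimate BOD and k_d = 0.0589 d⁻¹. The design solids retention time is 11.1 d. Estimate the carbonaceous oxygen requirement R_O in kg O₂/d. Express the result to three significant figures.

Y_obs = Y / (1 + k_d θ_c) = 0.442 / (1 + 0.0589 × 11.1) = 0.442 / 1.654 = 0.2673.
ΔS = 273 − 11.3 = 261.7 mg/L, so the substrate removal rate is 1080 × 261.7/1000 = 282.6 kg ultimate BOD/d.
Net sludge production P_X = 0.2673 × 282.6 = 75.54 kg VSS/d.
R_O = Q·ΔS − 1.42 P_X = 282.6 − 107.3 = 175.4 kg O₂/d.

R_O ≈ 175 kg O₂/d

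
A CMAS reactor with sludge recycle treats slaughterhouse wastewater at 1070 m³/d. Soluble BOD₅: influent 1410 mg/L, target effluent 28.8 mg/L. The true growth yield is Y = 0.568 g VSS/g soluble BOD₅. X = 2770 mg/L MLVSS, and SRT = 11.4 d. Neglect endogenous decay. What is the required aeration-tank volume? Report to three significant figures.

With k_d = 0 the design equation reduces to V = Y Q (S₀−S) θ_c / X = 0.568 × 1070 × (1410 − 28.8) × 11.4 / 2770 = 3455 m³.

V ≈ 3450 m³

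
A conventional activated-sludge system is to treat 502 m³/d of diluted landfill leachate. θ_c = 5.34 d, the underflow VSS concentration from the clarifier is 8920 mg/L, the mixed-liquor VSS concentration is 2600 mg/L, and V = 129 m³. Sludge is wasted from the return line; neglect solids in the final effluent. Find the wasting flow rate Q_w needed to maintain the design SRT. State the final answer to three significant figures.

θ_c = V·X/(Q_w·X_r) when wasting from the recycle, so Q_w = V·X/(θ_c·X_r) = 129.0 × 2600 / (5.34 × 8920) = 7.041 m³/d.

Q_w ≈ 7.04 m³/d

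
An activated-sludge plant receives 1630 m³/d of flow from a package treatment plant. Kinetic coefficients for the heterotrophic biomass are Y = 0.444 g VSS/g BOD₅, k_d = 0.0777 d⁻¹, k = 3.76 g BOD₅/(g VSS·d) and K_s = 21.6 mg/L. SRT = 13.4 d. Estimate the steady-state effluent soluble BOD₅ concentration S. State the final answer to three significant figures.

S ≈ 2.17 mg/L

Effluent substrate depends only on kinetics and SRT: S = K_s(1 + k_d θ_c) / [θ_c(Yk − k_d) − 1] = 21.6 × (1 + 0.0777 × 13.4) / [13.4 × (0.444 × 3.76 − 0.0777) − 1] = 44.09 / 20.33 = 2.169 mg/L.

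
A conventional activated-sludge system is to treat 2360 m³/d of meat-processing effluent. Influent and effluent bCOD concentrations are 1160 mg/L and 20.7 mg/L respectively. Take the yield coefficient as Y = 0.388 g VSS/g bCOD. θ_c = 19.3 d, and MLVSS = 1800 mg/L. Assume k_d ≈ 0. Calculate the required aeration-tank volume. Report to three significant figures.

With k_d = 0 the design equation reduces to V = Y Q (S₀−S) θ_c / X = 0.388 × 2360 × (1160 − 20.7) × 19.3 / 1800 = 11186 m³.

V ≈ 11200 m³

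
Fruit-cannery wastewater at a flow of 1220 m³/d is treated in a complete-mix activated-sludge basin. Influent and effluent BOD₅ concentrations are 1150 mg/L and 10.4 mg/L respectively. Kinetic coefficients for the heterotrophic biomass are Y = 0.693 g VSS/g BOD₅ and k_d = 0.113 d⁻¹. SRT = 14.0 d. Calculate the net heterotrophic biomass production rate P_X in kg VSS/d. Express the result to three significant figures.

Y_obs = Y / (1 + k_d θ_c) = 0.693 / (1 + 0.113 × 14.0) = 0.693 / 2.582 = 0.2684.
ΔS = 1150 − 10.4 = 1140 mg/L, so the substrate removal rate is 1220 × 1140/1000 = 1390 kg BOD₅/d.
Biomass produced: P_X = Y_obs·Q·ΔS = 0.2684 × 1390 ≈ 373.2 kg VSS/d.

P_X ≈ 373 kg VSS/d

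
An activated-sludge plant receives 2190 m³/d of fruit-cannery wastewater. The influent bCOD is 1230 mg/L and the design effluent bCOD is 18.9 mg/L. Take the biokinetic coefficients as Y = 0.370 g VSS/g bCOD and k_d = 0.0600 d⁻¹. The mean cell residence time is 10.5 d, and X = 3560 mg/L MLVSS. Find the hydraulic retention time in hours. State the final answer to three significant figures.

τ ≈ 19.5 h

From the SRT design equation V = Y Q (S₀−S) θ_c / [X (1 + k_d θ_c)] = 0.370 × 2190 × (1230 − 18.9) × 10.5 / [3560 × (1 + 0.0600 × 10.5)] = 1.03×10^7 / 5803 = 1776 m³.
HRT = V/Q = 1776 m³ / 2190 m³·d⁻¹ = 0.8108 d × 24 = 19.46 h.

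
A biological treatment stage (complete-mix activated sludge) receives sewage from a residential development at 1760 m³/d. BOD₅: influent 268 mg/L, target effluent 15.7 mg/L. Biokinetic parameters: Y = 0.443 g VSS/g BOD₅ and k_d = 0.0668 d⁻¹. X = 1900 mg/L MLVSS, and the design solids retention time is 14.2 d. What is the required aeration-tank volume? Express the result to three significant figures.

Steady-state biomass mass balance: V·X·(1 + k_d·θ_c) = Y·Q·(S₀ − S)·θ_c, so V = 0.443 × 1760 × (268 − 15.7) × 14.2 / [1900 × (1 + 0.0668 × 14.2)] = 2.79×10^6 / 3702 = 754.5 m³.

V ≈ 754 m³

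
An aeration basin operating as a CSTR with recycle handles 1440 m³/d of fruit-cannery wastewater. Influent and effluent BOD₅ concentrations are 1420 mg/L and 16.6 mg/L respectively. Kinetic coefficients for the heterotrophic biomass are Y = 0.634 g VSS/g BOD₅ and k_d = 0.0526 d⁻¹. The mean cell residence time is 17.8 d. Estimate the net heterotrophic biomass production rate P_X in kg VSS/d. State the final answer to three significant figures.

P_X ≈ 662 kg VSS/d

The observed yield is Y_obs = Y/(1 + k_d·θ_c) = 0.634 / (1 + 0.0526 × 17.8) = 0.634 / 1.936 = 0.3274 g VSS per g BOD₅ removed.
ΔS = 1420 − 16.6 = 1403 mg/L, so the substrate removal rate is 1440 × 1403/1000 = 2021 kg BOD₅/d.
P_X = Y_obs · Q(S₀ − S) = 0.3274 × 2021 = 661.7 kg VSS/d.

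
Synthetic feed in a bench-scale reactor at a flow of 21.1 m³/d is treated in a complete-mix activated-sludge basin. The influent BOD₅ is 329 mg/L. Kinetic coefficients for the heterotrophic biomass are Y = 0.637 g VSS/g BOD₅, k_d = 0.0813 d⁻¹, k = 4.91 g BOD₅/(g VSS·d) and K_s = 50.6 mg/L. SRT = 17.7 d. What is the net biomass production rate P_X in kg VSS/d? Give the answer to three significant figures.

For a completely mixed reactor with recycle the Lawrence–McCarty relation gives S = K_s·(1 + k_d·θ_c) / [θ_c·(Y·k − k_d) − 1] = 50.6 × (1 + 0.0813 × 17.7) / [17.7 × (0.637 × 4.91 − 0.0813) − 1] = 123.4 / 52.92 = 2.332 mg/L.
Observed yield with endogenous decay: Y_obs = Y / (1 + k_d·θ_c) = 0.637 / (1 + 0.0813 × 17.7) = 0.637 / 2.439 = 0.2612 g VSS/g BOD₅.
Substrate removed = Q·(S₀ − S) = 21.1 m³/d × (329 − 2.33) g/m³ = 6.89×10^3 g/d = 6.893 kg/d.
P_X = Y_obs · Q(S₀ − S) = 0.2612 × 6.893 = 1.800 kg VSS/d.

P_X ≈ 1.80 kg VSS/d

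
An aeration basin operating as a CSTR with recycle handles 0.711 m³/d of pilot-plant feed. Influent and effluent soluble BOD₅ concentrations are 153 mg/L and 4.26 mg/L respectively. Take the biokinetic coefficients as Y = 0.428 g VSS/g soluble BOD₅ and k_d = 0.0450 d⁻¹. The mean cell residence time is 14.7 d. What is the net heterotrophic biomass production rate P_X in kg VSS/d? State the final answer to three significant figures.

Correct the yield for decay: Y_obs = Y/(1 + k_d θ_c) = 0.428 / (1 + 0.0450 × 14.7) = 0.428 / 1.661 = 0.2576.
Mass of soluble BOD₅ removed per day: Q(S₀ − S) = 0.711 × 148.7 g/m³ = 0.1058 kg/d.
Net biomass production P_X = Y_obs × Q·(S₀ − S) = 0.2576 × 0.1058 = 0.02724 kg VSS/d.

P_X ≈ 0.0272 kg VSS/d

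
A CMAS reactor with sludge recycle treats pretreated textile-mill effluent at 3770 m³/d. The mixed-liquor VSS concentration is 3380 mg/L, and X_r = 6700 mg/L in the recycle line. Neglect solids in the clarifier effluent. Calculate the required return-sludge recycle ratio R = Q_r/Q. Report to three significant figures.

R ≈ 1.02

R = Q_r/Q = X/(X_r − X) = 3380 / (6700 − 3380) = 1.018.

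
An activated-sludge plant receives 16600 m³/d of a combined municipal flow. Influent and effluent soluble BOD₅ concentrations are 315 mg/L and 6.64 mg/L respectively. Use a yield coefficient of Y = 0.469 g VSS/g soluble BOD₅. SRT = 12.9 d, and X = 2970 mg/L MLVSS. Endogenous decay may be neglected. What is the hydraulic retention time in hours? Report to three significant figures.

τ ≈ 15.1 h

With k_d = 0 the design equation reduces to V = Y Q (S₀−S) θ_c / X = 0.469 × 16600 × (315 − 6.64) × 12.9 / 2970 = 10427 m³.
Hydraulic retention time τ = V/Q = 10427 / 16600 = 0.6282 d = 15.08 h.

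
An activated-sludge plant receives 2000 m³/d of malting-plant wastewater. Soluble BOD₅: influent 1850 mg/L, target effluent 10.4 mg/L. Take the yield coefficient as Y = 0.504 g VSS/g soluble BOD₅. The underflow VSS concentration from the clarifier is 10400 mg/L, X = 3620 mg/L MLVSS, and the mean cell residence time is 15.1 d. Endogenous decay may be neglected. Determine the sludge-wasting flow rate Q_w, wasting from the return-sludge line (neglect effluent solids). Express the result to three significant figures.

Q_w ≈ 178 m³/d

With k_d = 0 the design equation reduces to V = Y Q (S₀−S) θ_c / X = 0.504 × 2000 × (1850 − 10.4) × 15.1 / 3620 = 7735 m³.
Wasting from the return line (neglecting effluent solids): Q_w = V·X / (θ_c·X_r) = 7735 × 3620 / (15.1 × 10400) = 178.3 m³/d.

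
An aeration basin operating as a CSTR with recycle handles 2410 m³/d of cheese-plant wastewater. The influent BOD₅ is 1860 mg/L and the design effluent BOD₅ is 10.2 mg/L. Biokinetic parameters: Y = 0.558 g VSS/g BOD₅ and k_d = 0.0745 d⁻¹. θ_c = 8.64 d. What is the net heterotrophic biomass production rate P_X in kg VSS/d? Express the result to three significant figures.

Observed yield with endogenous decay: Y_obs = Y / (1 + k_d·θ_c) = 0.558 / (1 + 0.0745 × 8.64) = 0.558 / 1.644 = 0.3395 g VSS/g BOD₅.
Substrate removed = Q·(S₀ − S) = 2410 m³/d × (1860 − 10.2) g/m³ = 4.46×10^6 g/d = 4458 kg/d.
So the net sludge growth is P_X = 0.3395 × 4458 = 1513 kg VSS/d.

P_X ≈ 1510 kg VSS/d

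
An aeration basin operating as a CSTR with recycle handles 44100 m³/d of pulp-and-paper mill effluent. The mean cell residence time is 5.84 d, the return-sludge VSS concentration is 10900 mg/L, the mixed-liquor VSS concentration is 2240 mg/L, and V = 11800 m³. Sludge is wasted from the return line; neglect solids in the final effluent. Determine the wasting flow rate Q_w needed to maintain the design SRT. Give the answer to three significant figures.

Q_w ≈ 415 m³/d

Q_w = (V·X)/(θ_c X_r) = 11800 × 2240 / (5.84 × 10900) = 415.2 m³/d.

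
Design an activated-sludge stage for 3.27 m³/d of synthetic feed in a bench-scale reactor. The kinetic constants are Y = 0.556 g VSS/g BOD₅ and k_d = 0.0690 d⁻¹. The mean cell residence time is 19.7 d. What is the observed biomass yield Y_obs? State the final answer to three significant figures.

Observed yield with endogenous decay: Y_obs = Y / (1 + k_d·θ_c) = 0.556 / (1 + 0.0690 × 19.7) = 0.556 / 2.359 = 0.2357 g VSS/g BOD₅.

Y_obs ≈ 0.236 g VSS/g BOD₅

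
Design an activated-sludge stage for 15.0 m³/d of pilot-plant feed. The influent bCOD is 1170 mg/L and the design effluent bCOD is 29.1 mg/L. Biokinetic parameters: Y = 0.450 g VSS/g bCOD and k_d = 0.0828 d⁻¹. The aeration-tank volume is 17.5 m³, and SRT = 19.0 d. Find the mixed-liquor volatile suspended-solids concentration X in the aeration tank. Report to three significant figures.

From V·X·(1 + k_d·θ_c) = Y·Q·(S₀ − S)·θ_c: X = 0.450 × 15.0 × (1170 − 29.1) × 19.0 / [17.5 × (1 + 0.0828 × 19.0)] = 3249 mg/L.

X ≈ 3250 mg/L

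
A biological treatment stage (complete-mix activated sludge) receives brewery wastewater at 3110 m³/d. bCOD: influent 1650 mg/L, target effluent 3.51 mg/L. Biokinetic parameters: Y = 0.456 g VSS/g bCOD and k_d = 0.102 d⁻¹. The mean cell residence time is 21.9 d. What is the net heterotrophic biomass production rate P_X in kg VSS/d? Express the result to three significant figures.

Correct the yield for decay: Y_obs = Y/(1 + k_d θ_c) = 0.456 / (1 + 0.102 × 21.9) = 0.456 / 3.234 = 0.1410.
Substrate removed = Q·(S₀ − S) = 3110 m³/d × (1650 − 3.51) g/m³ = 5.12×10^6 g/d = 5121 kg/d.
So the net sludge growth is P_X = 0.1410 × 5121 = 722.1 kg VSS/d.

P_X ≈ 722 kg VSS/d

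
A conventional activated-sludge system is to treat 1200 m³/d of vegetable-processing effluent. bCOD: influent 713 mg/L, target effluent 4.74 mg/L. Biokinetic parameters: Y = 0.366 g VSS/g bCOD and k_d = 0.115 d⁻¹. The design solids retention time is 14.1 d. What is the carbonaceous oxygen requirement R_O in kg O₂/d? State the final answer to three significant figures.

R_O ≈ 681 kg O₂/d

The observed yield is Y_obs = Y/(1 + k_d·θ_c) = 0.366 / (1 + 0.115 × 14.1) = 0.366 / 2.622 = 0.1396 g VSS per g bCOD removed.
Substrate removed = Q·(S₀ − S) = 1200 m³/d × (713 − 4.74) g/m³ = 8.5×10^5 g/d = 849.9 kg/d.
Biomass synthesised: P_X = Y_obs × 849.9 = 118.7 kg VSS/d.
Carbonaceous O₂ demand = substrate oxidised − cell-mass equivalent = 849.9 − 1.42 × 118.7 = 681.4 kg O₂/d.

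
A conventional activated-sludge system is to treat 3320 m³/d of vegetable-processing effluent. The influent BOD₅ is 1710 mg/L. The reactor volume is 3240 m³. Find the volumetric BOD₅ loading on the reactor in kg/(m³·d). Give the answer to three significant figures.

Volumetric loading L_v = Q·S₀ / V = 3320 × 1710 g/m³ / 3240 m³ = 1752 g/(m³·d) = 1.752 kg BOD₅/(m³·d).

L_v ≈ 1.75 kg BOD₅/(m³·d)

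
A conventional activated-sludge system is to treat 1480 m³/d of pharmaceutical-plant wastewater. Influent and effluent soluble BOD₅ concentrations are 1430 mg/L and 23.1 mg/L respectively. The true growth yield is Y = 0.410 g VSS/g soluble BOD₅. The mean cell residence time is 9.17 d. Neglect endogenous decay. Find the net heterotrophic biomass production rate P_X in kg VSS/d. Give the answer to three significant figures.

With endogenous decay neglected, the observed yield equals the true yield: Y_obs = Y = 0.410 g VSS/g soluble BOD₅.
Substrate removed = Q·(S₀ − S) = 1480 m³/d × (1430 − 23.1) g/m³ = 2.08×10^6 g/d = 2082 kg/d.
So the net sludge growth is P_X = 0.4100 × 2082 = 853.7 kg VSS/d.

P_X ≈ 854 kg VSS/d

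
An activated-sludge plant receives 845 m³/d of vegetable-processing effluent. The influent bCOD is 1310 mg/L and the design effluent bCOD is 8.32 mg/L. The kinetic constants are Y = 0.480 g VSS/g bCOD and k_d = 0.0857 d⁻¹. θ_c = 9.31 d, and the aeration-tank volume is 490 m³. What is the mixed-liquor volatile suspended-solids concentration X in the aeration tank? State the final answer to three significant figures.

X = Y·Q·ΔS·θ_c / [V·(1 + k_d θ_c)] = 0.480 × 845 × (1310 − 8.32) × 9.31 / [490 × (1 + 0.0857 × 9.31)] = 5580 mg/L.

X ≈ 5580 mg/L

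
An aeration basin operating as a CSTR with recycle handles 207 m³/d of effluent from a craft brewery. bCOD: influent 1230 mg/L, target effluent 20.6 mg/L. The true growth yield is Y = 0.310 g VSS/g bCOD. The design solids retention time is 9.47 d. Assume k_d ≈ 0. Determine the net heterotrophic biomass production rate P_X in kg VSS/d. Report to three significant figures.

With endogenous decay neglected, the observed yield equals the true yield: Y_obs = Y = 0.310 g VSS/g bCOD.
Mass of bCOD removed per day: Q(S₀ − S) = 207 × 1209 g/m³ = 250.3 kg/d.
So the net sludge growth is P_X = 0.3100 × 250.3 = 77.61 kg VSS/d.

P_X ≈ 77.6 kg VSS/d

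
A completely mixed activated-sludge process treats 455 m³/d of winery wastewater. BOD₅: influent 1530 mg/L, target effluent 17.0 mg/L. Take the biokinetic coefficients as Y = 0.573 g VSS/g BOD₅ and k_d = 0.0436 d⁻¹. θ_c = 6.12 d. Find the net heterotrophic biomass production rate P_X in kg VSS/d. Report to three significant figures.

P_X ≈ 311 kg VSS/d

The observed yield is Y_obs = Y/(1 + k_d·θ_c) = 0.573 / (1 + 0.0436 × 6.12) = 0.573 / 1.267 = 0.4523 g VSS per g BOD₅ removed.
Mass of BOD₅ removed per day: Q(S₀ − S) = 455 × 1513 g/m³ = 688.4 kg/d.
Net biomass production P_X = Y_obs × Q·(S₀ − S) = 0.4523 × 688.4 = 311.4 kg VSS/d.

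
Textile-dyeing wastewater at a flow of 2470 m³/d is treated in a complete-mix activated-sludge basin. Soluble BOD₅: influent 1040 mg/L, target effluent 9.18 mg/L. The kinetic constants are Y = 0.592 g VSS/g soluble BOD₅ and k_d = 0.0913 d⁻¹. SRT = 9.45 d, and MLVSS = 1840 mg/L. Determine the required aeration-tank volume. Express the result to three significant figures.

From the SRT design equation V = Y Q (S₀−S) θ_c / [X (1 + k_d θ_c)] = 0.592 × 2470 × (1040 − 9.18) × 9.45 / [1840 × (1 + 0.0913 × 9.45)] = 1.42×10^7 / 3428 = 4156 m³.

V ≈ 4160 m³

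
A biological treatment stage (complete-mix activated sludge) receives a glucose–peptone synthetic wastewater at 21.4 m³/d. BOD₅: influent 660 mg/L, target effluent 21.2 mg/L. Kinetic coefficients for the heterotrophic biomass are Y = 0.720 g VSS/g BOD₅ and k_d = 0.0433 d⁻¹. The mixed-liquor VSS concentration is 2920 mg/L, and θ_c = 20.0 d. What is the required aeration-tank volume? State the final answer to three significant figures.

Steady-state biomass mass balance: V·X·(1 + k_d·θ_c) = Y·Q·(S₀ − S)·θ_c, so V = 0.720 × 21.4 × (660 − 21.2) × 20.0 / [2920 × (1 + 0.0433 × 20.0)] = 1.97×10^5 / 5449 = 36.13 m³.

V ≈ 36.1 m³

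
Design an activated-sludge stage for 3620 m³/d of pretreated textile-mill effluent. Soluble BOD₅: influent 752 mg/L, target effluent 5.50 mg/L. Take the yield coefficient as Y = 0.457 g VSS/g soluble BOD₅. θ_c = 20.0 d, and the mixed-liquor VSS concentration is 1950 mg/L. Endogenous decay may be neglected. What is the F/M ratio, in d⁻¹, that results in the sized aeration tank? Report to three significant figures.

F/M ≈ 0.110 d⁻¹

With k_d = 0 the design equation reduces to V = Y Q (S₀−S) θ_c / X = 0.457 × 3620 × (752 − 5.50) × 20.0 / 1950 = 12666 m³.
F/M = Q·S₀ / (V·X) = 3620 × 752 / (12666 × 1950) = 0.1102 g soluble BOD₅·(g VSS·d)⁻¹.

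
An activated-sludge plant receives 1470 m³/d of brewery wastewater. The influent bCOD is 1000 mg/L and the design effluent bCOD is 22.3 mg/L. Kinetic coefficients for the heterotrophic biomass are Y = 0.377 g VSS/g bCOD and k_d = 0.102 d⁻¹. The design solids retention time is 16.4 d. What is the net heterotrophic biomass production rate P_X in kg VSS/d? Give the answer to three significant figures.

P_X ≈ 203 kg VSS/d

Y_obs = Y / (1 + k_d θ_c) = 0.377 / (1 + 0.102 × 16.4) = 0.377 / 2.673 = 0.1411.
Mass of bCOD removed per day: Q(S₀ − S) = 1470 × 977.7 g/m³ = 1437 kg/d.
Net biomass production P_X = Y_obs × Q·(S₀ − S) = 0.1411 × 1437 = 202.7 kg VSS/d.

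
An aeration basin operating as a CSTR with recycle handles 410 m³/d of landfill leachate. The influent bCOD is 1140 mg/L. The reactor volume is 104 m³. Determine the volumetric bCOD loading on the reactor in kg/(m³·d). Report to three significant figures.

Applied bCOD load per unit volume = Q·S₀/V = (410 × 1140/1000)/104.0 = 4.494 kg bCOD·m⁻³·d⁻¹.

L_v ≈ 4.49 kg bCOD/(m³·d)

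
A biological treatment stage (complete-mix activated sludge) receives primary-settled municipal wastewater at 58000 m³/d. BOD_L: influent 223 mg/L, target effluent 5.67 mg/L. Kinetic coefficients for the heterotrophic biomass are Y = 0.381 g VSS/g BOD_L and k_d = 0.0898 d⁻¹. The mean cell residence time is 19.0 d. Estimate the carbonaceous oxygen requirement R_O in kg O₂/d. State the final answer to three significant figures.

R_O ≈ 10100 kg O₂/d

Correct the yield for decay: Y_obs = Y/(1 + k_d θ_c) = 0.381 / (1 + 0.0898 × 19.0) = 0.381 / 2.706 = 0.1408.
Substrate removed = Q·(S₀ − S) = 58000 m³/d × (223 − 5.67) g/m³ = 1.26×10^7 g/d = 12605 kg/d.
P_X = Y_obs·Q·(S₀ − S) = 0.1408 × 12605 = 1775 kg VSS/d.
Carbonaceous O₂ demand = substrate oxidised − cell-mass equivalent = 12605 − 1.42 × 1775 = 10085 kg O₂/d.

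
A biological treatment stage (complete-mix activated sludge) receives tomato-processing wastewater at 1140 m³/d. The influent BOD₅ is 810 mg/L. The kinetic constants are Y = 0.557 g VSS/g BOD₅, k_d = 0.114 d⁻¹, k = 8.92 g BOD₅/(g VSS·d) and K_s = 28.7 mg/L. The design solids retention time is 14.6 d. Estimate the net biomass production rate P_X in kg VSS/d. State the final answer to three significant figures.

P_X ≈ 193 kg VSS/d

From the Monod/SRT balance for a CMAS, S = K_s·(1+k_d θ_c)/[θ_c·(Y k − k_d) − 1] = 28.7 × (1 + 0.114 × 14.6) / [14.6 × (0.557 × 8.92 − 0.114) − 1] = 76.47 / 69.87 = 1.094 mg/L.
Y_obs = Y / (1 + k_d θ_c) = 0.557 / (1 + 0.114 × 14.6) = 0.557 / 2.664 = 0.2091.
Q·(S₀ − S) = 1140 × (810 − 1.09) × 10⁻³ = 922.2 kg/d removed.
So the net sludge growth is P_X = 0.2091 × 922.2 = 192.8 kg VSS/d.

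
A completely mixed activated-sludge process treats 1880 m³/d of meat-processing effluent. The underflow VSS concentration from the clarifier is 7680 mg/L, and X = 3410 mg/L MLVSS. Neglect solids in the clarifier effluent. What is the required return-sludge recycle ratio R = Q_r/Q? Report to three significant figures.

R = Q_r/Q = X/(X_r − X) = 3410 / (7680 − 3410) = 0.7986.

R ≈ 0.799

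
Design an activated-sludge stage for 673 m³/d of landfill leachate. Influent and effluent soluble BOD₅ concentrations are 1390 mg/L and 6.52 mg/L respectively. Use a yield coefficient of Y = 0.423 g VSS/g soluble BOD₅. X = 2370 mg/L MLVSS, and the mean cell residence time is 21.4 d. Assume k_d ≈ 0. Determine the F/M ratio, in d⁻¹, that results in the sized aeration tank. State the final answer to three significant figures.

Biomass mass balance (decay neglected): V·X = Y·Q·(S₀ − S)·θ_c, so V = 0.423 × 673 × (1390 − 6.52) × 21.4 / 2370 = 3556 m³.
F/M = Q·S₀ / (V·X) = 673 × 1390 / (3556 × 2370) = 0.1110 g soluble BOD₅·(g VSS·d)⁻¹.

F/M ≈ 0.111 d⁻¹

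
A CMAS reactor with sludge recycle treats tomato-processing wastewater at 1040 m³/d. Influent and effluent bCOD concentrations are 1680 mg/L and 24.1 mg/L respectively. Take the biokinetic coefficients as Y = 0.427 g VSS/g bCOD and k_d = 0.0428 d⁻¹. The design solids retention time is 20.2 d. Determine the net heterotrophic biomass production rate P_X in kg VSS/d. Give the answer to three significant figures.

P_X ≈ 394 kg VSS/d

The observed yield is Y_obs = Y/(1 + k_d·θ_c) = 0.427 / (1 + 0.0428 × 20.2) = 0.427 / 1.865 = 0.2290 g VSS per g bCOD removed.
Substrate removed = Q·(S₀ − S) = 1040 m³/d × (1680 − 24.1) g/m³ = 1.72×10^6 g/d = 1722 kg/d.
So the net sludge growth is P_X = 0.2290 × 1722 = 394.4 kg VSS/d.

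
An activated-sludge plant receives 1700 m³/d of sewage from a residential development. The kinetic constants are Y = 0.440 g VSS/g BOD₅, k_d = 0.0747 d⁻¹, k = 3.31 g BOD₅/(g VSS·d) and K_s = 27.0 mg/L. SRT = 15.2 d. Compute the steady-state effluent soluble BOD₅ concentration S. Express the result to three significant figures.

From the Monod/SRT balance for a CMAS, S = K_s·(1+k_d θ_c)/[θ_c·(Y k − k_d) − 1] = 27.0 × (1 + 0.0747 × 15.2) / [15.2 × (0.440 × 3.31 − 0.0747) − 1] = 57.66 / 20.00 = 2.883 mg/L.

S ≈ 2.88 mg/L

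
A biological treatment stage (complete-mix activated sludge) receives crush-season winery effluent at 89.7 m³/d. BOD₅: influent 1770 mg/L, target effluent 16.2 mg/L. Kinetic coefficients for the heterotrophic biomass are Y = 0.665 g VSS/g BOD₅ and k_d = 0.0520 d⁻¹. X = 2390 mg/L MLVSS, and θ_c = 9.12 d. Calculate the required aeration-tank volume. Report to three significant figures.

Steady-state biomass mass balance: V·X·(1 + k_d·θ_c) = Y·Q·(S₀ − S)·θ_c, so V = 0.665 × 89.7 × (1770 − 16.2) × 9.12 / [2390 × (1 + 0.0520 × 9.12)] = 9.54×10^5 / 3523 = 270.8 m³.

V ≈ 271 m³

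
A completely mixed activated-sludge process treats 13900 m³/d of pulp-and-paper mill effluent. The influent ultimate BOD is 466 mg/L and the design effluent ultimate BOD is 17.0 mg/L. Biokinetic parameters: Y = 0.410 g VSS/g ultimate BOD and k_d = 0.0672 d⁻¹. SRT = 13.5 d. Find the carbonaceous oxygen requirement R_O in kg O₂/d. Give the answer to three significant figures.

The observed yield is Y_obs = Y/(1 + k_d·θ_c) = 0.410 / (1 + 0.0672 × 13.5) = 0.410 / 1.907 = 0.2150 g VSS per g ultimate BOD removed.
ΔS = 466 − 17.0 = 449.0 mg/L, so the substrate removal rate is 13900 × 449.0/1000 = 6241 kg ultimate BOD/d.
Biomass synthesised: P_X = Y_obs × 6241 = 1342 kg VSS/d.
R_O = Q·ΔS − 1.42 P_X = 6241 − 1905 = 4336 kg O₂/d.

R_O ≈ 4340 kg O₂/d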